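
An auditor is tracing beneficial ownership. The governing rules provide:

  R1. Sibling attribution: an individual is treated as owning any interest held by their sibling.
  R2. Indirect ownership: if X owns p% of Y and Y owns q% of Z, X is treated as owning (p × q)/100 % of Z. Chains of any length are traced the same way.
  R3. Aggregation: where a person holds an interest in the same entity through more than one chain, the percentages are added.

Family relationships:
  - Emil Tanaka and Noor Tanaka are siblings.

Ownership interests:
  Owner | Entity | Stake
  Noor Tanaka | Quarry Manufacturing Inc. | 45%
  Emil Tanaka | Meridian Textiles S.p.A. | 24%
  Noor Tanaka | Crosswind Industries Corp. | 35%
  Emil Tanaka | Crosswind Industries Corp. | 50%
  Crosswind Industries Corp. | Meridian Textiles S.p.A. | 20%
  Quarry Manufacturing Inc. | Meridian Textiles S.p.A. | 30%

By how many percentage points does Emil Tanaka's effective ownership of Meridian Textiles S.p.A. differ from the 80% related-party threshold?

25.5

By sibling attribution (R1), Emil Tanaka is treated as also owning Noor Tanaka's interest in Crosswind Industries Corp, giving 50% + 35% = 85%.
By sibling attribution (R1), Emil Tanaka is treated as owning Noor Tanaka's 45% interest in Quarry Manufacturing Inc.
Chain via Crosswind Industries Corp. (R2): 85% × 20% = 17% of Meridian Textiles S.p.A.
Direct interest in Meridian Textiles S.p.A: 24%.
Chain via Quarry Manufacturing Inc. (R2): 45% × 30% = 13.5% of Meridian Textiles S.p.A.
Aggregating (R3): 17% + 24% + 13.5% = 54.5%.
54.5% falls short of the 80% threshold by 25.5 percentage points.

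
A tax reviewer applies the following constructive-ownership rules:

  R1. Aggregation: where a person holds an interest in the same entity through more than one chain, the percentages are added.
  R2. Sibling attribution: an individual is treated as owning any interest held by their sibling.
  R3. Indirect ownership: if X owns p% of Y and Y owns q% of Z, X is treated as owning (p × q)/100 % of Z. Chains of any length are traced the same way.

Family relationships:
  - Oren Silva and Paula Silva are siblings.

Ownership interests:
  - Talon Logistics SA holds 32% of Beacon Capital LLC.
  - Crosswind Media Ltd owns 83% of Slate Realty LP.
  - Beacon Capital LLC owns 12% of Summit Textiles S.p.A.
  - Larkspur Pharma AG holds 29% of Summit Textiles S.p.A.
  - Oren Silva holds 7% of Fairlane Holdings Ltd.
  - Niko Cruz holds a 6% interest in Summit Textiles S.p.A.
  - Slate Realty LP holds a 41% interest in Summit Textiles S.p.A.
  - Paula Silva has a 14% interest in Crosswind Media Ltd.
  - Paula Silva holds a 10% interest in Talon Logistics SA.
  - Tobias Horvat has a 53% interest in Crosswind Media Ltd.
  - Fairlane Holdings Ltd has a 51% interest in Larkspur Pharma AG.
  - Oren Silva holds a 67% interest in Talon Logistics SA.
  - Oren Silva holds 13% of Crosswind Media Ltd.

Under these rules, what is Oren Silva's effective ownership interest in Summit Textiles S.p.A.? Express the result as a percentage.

13.1802%

By sibling attribution (R2), Oren Silva is treated as also owning Paula Silva's interest in Talon Logistics SA, giving 67% + 10% = 77%.
By sibling attribution (R2), Oren Silva is treated as also owning Paula Silva's interest in Crosswind Media Ltd, giving 13% + 14% = 27%.
Chain via Talon Logistics SA → Beacon Capital LLC (R3): 77% × 32% × 12% = 2.9568% of Summit Textiles S.p.A.
Chain via Crosswind Media Ltd → Slate Realty LP (R3): 27% × 83% × 41% = 9.1881% of Summit Textiles S.p.A.
Chain via Fairlane Holdings Ltd → Larkspur Pharma AG (R3): 7% × 51% × 29% = 1.0353% of Summit Textiles S.p.A.
Aggregating (R1): 2.9568% + 9.1881% + 1.0353% = 13.1802%.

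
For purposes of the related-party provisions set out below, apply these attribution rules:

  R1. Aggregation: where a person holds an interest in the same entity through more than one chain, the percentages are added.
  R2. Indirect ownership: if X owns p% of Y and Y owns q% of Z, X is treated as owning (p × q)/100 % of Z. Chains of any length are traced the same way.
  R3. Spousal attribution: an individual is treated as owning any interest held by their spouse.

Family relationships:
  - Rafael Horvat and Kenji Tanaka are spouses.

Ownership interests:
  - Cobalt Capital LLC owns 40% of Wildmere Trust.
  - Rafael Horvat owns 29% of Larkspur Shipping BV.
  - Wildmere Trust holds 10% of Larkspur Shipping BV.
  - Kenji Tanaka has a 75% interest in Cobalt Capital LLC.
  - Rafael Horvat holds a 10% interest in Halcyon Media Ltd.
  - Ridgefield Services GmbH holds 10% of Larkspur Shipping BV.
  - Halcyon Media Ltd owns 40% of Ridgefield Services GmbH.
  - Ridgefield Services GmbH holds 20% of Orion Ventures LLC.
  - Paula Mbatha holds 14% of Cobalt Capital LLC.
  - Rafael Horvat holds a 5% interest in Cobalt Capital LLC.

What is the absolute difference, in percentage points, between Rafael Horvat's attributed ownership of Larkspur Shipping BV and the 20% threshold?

By spousal attribution (R3), Rafael Horvat is treated as also owning Kenji Tanaka's interest in Cobalt Capital LLC, giving 5% + 75% = 80%.
Chain via Halcyon Media Ltd → Ridgefield Services GmbH (R2): 10% × 40% × 10% = 0.4% of Larkspur Shipping BV.
Chain via Cobalt Capital LLC → Wildmere Trust (R2): 80% × 40% × 10% = 3.2% of Larkspur Shipping BV.
Direct interest in Larkspur Shipping BV: 29%.
Aggregating (R1): 0.4% + 3.2% + 29% = 32.6%.
32.6% exceeds the 20% threshold by 12.6 percentage points.

12.6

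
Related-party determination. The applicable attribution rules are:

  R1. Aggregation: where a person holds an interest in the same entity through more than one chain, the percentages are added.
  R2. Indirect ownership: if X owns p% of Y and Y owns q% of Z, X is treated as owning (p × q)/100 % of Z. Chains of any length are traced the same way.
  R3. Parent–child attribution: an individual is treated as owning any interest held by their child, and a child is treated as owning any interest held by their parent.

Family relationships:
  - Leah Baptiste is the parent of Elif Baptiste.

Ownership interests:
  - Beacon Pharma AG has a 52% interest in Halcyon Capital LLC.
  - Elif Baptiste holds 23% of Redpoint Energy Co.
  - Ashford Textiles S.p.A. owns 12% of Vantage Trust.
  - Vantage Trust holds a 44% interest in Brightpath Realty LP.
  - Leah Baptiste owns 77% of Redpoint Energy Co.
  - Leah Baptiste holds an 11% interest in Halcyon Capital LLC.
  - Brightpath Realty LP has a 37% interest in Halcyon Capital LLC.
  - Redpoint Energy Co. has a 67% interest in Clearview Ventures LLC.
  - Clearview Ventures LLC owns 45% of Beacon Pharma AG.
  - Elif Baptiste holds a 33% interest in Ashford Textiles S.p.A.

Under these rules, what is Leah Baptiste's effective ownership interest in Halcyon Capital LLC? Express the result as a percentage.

By parent–child attribution (R3), Leah Baptiste is treated as also owning Elif Baptiste's interest in Redpoint Energy Co, giving 77% + 23% = 100%.
By parent–child attribution (R3), Leah Baptiste is treated as owning Elif Baptiste's 33% interest in Ashford Textiles S.p.A.
Chain via Redpoint Energy Co. → Clearview Ventures LLC → Beacon Pharma AG (R2): 100% × 67% × 45% × 52% = 15.678% of Halcyon Capital LLC.
Direct interest in Halcyon Capital LLC: 11%.
Chain via Ashford Textiles S.p.A. → Vantage Trust → Brightpath Realty LP (R2): 33% × 12% × 44% × 37% = 0.644688% of Halcyon Capital LLC.
Aggregating (R1): 15.678% + 11% + 0.644688% = 27.322688%.

27.322688%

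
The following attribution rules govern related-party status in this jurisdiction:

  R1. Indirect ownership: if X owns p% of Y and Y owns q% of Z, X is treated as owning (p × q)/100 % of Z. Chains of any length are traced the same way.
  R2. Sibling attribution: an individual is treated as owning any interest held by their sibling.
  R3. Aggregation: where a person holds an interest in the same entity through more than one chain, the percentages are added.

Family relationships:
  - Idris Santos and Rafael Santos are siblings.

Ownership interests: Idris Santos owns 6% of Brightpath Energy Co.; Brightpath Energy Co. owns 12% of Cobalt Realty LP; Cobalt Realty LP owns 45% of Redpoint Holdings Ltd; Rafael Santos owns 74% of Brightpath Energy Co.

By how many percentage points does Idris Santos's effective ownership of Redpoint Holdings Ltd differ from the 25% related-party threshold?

By sibling attribution (R2), Idris Santos is treated as also owning Rafael Santos's interest in Brightpath Energy Co, giving 6% + 74% = 80%.
Chain via Brightpath Energy Co. → Cobalt Realty LP (R1): 80% × 12% × 45% = 4.32% of Redpoint Holdings Ltd.
4.32% falls short of the 25% threshold by 20.68 percentage points.

20.68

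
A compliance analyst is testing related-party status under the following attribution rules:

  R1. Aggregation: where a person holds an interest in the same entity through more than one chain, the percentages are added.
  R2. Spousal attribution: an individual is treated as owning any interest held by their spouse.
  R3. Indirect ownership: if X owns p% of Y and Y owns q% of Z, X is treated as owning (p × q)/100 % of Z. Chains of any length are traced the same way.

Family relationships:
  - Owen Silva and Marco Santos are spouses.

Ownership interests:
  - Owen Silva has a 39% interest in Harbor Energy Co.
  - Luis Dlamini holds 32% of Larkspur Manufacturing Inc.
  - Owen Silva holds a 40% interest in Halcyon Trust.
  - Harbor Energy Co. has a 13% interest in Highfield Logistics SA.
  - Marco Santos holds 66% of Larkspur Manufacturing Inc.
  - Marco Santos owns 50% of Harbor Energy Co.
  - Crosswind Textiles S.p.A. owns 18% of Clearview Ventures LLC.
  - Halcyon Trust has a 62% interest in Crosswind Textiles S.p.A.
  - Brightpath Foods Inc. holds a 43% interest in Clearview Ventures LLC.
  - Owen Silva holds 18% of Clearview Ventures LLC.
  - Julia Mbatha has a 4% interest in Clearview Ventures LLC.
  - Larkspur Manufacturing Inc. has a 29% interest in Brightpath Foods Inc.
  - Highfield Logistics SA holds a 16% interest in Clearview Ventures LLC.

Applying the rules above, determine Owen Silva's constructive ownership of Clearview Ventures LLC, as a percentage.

32.5454%

By spousal attribution (R2), Owen Silva is treated as also owning Marco Santos's interest in Harbor Energy Co, giving 39% + 50% = 89%.
By spousal attribution (R2), Owen Silva is treated as owning Marco Santos's 66% interest in Larkspur Manufacturing Inc.
Chain via Harbor Energy Co. → Highfield Logistics SA (R3): 89% × 13% × 16% = 1.8512% of Clearview Ventures LLC.
Chain via Halcyon Trust → Crosswind Textiles S.p.A. (R3): 40% × 62% × 18% = 4.464% of Clearview Ventures LLC.
Direct interest in Clearview Ventures LLC: 18%.
Chain via Larkspur Manufacturing Inc. → Brightpath Foods Inc. (R3): 66% × 29% × 43% = 8.2302% of Clearview Ventures LLC.
Aggregating (R1): 1.8512% + 4.464% + 18% + 8.2302% = 32.5454%.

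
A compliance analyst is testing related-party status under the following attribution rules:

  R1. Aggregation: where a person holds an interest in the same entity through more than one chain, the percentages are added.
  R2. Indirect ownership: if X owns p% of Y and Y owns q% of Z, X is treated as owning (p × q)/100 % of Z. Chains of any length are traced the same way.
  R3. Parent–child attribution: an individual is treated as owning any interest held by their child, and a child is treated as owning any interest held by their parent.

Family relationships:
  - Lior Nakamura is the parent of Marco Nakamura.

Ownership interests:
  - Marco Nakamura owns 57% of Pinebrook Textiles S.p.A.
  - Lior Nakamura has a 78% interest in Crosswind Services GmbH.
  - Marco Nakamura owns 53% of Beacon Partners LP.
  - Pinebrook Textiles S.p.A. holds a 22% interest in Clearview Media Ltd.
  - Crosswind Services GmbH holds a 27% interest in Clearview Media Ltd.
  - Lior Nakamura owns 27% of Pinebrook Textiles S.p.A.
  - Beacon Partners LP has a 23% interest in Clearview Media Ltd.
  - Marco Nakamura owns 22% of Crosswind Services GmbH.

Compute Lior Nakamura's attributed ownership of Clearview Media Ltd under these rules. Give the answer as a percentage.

By parent–child attribution (R3), Lior Nakamura is treated as also owning Marco Nakamura's interest in Crosswind Services GmbH, giving 78% + 22% = 100%.
By parent–child attribution (R3), Lior Nakamura is treated as also owning Marco Nakamura's interest in Pinebrook Textiles S.p.A, giving 27% + 57% = 84%.
By parent–child attribution (R3), Lior Nakamura is treated as owning Marco Nakamura's 53% interest in Beacon Partners LP.
Chain via Crosswind Services GmbH (R2): 100% × 27% = 27% of Clearview Media Ltd.
Chain via Pinebrook Textiles S.p.A. (R2): 84% × 22% = 18.48% of Clearview Media Ltd.
Chain via Beacon Partners LP (R2): 53% × 23% = 12.19% of Clearview Media Ltd.
Aggregating (R1): 27% + 18.48% + 12.19% = 57.67%.

57.67%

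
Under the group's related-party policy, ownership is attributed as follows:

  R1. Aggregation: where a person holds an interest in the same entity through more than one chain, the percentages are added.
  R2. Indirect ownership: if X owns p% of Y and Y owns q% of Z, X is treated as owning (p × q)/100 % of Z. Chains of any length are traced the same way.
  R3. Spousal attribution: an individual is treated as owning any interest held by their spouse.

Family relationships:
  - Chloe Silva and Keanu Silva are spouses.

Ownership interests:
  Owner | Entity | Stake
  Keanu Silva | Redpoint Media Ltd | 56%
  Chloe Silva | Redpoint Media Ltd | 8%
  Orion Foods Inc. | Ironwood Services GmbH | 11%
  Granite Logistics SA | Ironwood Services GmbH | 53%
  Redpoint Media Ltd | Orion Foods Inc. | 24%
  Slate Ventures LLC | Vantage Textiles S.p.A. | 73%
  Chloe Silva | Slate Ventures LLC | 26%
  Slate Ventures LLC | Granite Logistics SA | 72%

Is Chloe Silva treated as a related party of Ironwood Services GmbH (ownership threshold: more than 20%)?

No

By spousal attribution (R3), Chloe Silva is treated as also owning Keanu Silva's interest in Redpoint Media Ltd, giving 8% + 56% = 64%.
Chain via Slate Ventures LLC → Granite Logistics SA (R2): 26% × 72% × 53% = 9.9216% of Ironwood Services GmbH.
Chain via Redpoint Media Ltd → Orion Foods Inc. (R2): 64% × 24% × 11% = 1.6896% of Ironwood Services GmbH.
Aggregating (R1): 9.9216% + 1.6896% = 11.6112%.
11.6112% does not exceed the 20% threshold, so Chloe is not a related party to Ironwood Services GmbH.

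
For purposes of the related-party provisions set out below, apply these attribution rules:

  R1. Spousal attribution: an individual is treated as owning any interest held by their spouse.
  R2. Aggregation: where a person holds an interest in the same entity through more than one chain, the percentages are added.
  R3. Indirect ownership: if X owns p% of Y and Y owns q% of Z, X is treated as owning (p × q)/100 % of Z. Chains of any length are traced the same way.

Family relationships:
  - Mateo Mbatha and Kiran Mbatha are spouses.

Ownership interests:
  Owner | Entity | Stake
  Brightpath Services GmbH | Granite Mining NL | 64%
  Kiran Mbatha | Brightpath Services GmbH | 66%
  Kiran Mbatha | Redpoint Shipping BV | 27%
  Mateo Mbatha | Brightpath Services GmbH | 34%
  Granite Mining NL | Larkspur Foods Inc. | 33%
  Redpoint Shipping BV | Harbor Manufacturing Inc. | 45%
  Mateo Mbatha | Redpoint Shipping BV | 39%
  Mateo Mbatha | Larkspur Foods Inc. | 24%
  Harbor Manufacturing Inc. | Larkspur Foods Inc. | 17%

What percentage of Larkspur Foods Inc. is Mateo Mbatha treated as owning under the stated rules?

By spousal attribution (R1), Mateo Mbatha is treated as also owning Kiran Mbatha's interest in Redpoint Shipping BV, giving 39% + 27% = 66%.
By spousal attribution (R1), Mateo Mbatha is treated as also owning Kiran Mbatha's interest in Brightpath Services GmbH, giving 34% + 66% = 100%.
Chain via Redpoint Shipping BV → Harbor Manufacturing Inc. (R3): 66% × 45% × 17% = 5.049% of Larkspur Foods Inc.
Chain via Brightpath Services GmbH → Granite Mining NL (R3): 100% × 64% × 33% = 21.12% of Larkspur Foods Inc.
Direct interest in Larkspur Foods Inc: 24%.
Aggregating (R2): 5.049% + 21.12% + 24% = 50.169%.

50.169%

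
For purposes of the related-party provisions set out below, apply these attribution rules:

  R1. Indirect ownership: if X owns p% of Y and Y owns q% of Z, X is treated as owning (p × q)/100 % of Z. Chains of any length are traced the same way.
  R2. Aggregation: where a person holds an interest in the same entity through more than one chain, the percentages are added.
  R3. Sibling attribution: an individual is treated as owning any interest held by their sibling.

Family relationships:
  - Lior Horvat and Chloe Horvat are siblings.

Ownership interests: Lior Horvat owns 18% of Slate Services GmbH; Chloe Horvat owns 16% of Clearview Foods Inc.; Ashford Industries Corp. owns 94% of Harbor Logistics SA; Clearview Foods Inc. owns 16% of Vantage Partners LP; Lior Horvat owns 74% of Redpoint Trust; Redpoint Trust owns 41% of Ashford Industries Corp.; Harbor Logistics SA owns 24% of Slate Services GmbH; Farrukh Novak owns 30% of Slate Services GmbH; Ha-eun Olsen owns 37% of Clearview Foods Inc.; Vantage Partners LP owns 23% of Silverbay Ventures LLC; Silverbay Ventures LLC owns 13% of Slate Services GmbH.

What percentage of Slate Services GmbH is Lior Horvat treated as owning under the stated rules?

By sibling attribution (R3), Lior Horvat is treated as owning Chloe Horvat's 16% interest in Clearview Foods Inc.
Chain via Redpoint Trust → Ashford Industries Corp. → Harbor Logistics SA (R1): 74% × 41% × 94% × 24% = 6.844704% of Slate Services GmbH.
Direct interest in Slate Services GmbH: 18%.
Chain via Clearview Foods Inc. → Vantage Partners LP → Silverbay Ventures LLC (R1): 16% × 16% × 23% × 13% = 0.076544% of Slate Services GmbH.
Aggregating (R2): 6.844704% + 18% + 0.076544% = 24.921248%.

24.921248%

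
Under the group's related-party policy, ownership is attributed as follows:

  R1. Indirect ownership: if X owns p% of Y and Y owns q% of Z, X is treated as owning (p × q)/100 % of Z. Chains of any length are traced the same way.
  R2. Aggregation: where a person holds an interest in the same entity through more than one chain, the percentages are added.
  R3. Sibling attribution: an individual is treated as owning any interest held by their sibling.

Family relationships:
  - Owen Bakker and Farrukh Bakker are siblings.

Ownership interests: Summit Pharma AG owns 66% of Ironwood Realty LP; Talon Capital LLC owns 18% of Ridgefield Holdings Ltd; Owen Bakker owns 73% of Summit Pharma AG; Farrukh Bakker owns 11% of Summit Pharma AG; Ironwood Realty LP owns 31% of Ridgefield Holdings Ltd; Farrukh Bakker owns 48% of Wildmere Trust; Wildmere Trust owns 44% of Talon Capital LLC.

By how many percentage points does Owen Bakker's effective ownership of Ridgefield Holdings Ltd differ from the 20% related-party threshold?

By sibling attribution (R3), Owen Bakker is treated as also owning Farrukh Bakker's interest in Summit Pharma AG, giving 73% + 11% = 84%.
By sibling attribution (R3), Owen Bakker is treated as owning Farrukh Bakker's 48% interest in Wildmere Trust.
Chain via Summit Pharma AG → Ironwood Realty LP (R1): 84% × 66% × 31% = 17.1864% of Ridgefield Holdings Ltd.
Chain via Wildmere Trust → Talon Capital LLC (R1): 48% × 44% × 18% = 3.8016% of Ridgefield Holdings Ltd.
Aggregating (R2): 17.1864% + 3.8016% = 20.988%.
20.988% exceeds the 20% threshold by 0.988 percentage points.

0.988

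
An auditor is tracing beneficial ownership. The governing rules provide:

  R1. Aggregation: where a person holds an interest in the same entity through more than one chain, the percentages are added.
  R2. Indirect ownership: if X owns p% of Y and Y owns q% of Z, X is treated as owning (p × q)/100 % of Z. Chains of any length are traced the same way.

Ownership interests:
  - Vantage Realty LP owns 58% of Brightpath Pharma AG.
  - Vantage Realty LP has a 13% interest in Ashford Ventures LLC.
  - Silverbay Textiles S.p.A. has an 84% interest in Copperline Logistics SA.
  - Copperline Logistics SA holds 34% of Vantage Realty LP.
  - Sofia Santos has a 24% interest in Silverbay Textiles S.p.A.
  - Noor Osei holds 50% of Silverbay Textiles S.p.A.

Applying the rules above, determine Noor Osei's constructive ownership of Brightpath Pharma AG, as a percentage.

Chain via Silverbay Textiles S.p.A. → Copperline Logistics SA → Vantage Realty LP (R2): 50% × 84% × 34% × 58% = 8.2824% of Brightpath Pharma AG.

8.2824%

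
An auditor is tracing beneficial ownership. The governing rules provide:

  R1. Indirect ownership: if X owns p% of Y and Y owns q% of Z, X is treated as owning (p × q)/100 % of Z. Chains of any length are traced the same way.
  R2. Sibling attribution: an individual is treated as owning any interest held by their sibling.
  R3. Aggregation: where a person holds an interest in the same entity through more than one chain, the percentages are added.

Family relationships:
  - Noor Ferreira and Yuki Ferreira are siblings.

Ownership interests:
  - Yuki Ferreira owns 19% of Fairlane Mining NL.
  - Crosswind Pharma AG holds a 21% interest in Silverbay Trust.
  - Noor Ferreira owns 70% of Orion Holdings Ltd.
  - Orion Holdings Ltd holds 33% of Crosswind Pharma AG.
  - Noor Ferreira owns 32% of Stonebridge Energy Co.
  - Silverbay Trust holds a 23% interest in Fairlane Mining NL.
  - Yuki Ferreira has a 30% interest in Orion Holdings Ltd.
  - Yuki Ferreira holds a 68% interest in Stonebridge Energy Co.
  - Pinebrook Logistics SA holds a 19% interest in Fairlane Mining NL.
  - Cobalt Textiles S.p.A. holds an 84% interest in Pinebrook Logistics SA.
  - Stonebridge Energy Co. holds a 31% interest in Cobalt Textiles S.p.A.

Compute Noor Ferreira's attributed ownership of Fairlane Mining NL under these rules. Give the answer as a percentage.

By sibling attribution (R2), Noor Ferreira is treated as also owning Yuki Ferreira's interest in Orion Holdings Ltd, giving 70% + 30% = 100%.
By sibling attribution (R2), Noor Ferreira is treated as also owning Yuki Ferreira's interest in Stonebridge Energy Co, giving 32% + 68% = 100%.
By sibling attribution (R2), Noor Ferreira is treated as owning Yuki Ferreira's 19% interest in Fairlane Mining NL.
Chain via Orion Holdings Ltd → Crosswind Pharma AG → Silverbay Trust (R1): 100% × 33% × 21% × 23% = 1.5939% of Fairlane Mining NL.
Chain via Stonebridge Energy Co. → Cobalt Textiles S.p.A. → Pinebrook Logistics SA (R1): 100% × 31% × 84% × 19% = 4.9476% of Fairlane Mining NL.
Direct interest in Fairlane Mining NL: 19%.
Aggregating (R3): 1.5939% + 4.9476% + 19% = 25.5415%.

25.5415%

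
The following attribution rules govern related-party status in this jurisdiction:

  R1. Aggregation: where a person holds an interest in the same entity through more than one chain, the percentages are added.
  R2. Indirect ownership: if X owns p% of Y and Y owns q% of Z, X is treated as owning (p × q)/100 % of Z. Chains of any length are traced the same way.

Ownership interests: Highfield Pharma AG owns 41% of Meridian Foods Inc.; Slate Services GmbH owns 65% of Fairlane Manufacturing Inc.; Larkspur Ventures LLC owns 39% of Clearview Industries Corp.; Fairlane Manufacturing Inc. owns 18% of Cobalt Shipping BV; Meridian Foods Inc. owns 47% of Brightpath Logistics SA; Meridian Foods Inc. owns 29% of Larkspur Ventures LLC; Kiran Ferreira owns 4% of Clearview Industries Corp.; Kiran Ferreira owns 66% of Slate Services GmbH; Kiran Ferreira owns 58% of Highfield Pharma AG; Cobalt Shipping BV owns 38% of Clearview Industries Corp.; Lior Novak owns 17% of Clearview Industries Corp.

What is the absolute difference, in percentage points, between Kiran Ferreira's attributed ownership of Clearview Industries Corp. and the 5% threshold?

4.623878

Chain via Slate Services GmbH → Fairlane Manufacturing Inc. → Cobalt Shipping BV (R2): 66% × 65% × 18% × 38% = 2.93436% of Clearview Industries Corp.
Chain via Highfield Pharma AG → Meridian Foods Inc. → Larkspur Ventures LLC (R2): 58% × 41% × 29% × 39% = 2.689518% of Clearview Industries Corp.
Direct interest in Clearview Industries Corp: 4%.
Aggregating (R1): 2.93436% + 2.689518% + 4% = 9.623878%.
9.623878% exceeds the 5% threshold by 4.623878 percentage points.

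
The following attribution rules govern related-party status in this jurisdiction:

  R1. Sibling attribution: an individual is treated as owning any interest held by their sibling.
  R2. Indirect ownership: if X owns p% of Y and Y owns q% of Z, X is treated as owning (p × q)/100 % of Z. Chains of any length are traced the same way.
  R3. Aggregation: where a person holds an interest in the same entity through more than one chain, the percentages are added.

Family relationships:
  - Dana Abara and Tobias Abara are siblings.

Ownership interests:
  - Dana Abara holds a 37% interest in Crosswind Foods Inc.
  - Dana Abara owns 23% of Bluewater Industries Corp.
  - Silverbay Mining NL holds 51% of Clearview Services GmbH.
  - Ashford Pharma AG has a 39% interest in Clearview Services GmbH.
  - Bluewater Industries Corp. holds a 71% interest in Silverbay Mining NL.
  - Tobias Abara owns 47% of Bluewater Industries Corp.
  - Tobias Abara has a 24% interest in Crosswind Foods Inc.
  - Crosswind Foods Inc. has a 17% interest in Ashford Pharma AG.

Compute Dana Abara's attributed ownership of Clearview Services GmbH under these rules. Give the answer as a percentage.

29.3913%

By sibling attribution (R1), Dana Abara is treated as also owning Tobias Abara's interest in Crosswind Foods Inc, giving 37% + 24% = 61%.
By sibling attribution (R1), Dana Abara is treated as also owning Tobias Abara's interest in Bluewater Industries Corp, giving 23% + 47% = 70%.
Chain via Crosswind Foods Inc. → Ashford Pharma AG (R2): 61% × 17% × 39% = 4.0443% of Clearview Services GmbH.
Chain via Bluewater Industries Corp. → Silverbay Mining NL (R2): 70% × 71% × 51% = 25.347% of Clearview Services GmbH.
Aggregating (R3): 4.0443% + 25.347% = 29.3913%.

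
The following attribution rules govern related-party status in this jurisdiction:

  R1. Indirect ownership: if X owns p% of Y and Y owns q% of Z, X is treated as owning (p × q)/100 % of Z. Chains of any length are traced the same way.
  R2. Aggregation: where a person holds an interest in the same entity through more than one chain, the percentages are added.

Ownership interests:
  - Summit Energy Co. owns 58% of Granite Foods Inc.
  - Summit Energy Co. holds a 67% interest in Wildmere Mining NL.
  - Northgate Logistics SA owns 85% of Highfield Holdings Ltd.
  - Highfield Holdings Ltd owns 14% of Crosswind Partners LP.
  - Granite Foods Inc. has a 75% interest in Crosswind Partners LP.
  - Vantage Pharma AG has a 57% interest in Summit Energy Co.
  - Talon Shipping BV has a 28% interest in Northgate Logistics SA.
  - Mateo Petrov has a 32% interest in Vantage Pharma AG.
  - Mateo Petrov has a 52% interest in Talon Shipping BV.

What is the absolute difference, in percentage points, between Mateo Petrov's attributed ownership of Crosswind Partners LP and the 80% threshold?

Chain via Vantage Pharma AG → Summit Energy Co. → Granite Foods Inc. (R1): 32% × 57% × 58% × 75% = 7.9344% of Crosswind Partners LP.
Chain via Talon Shipping BV → Northgate Logistics SA → Highfield Holdings Ltd (R1): 52% × 28% × 85% × 14% = 1.73264% of Crosswind Partners LP.
Aggregating (R2): 7.9344% + 1.73264% = 9.66704%.
9.66704% falls short of the 80% threshold by 70.33296 percentage points.

70.33296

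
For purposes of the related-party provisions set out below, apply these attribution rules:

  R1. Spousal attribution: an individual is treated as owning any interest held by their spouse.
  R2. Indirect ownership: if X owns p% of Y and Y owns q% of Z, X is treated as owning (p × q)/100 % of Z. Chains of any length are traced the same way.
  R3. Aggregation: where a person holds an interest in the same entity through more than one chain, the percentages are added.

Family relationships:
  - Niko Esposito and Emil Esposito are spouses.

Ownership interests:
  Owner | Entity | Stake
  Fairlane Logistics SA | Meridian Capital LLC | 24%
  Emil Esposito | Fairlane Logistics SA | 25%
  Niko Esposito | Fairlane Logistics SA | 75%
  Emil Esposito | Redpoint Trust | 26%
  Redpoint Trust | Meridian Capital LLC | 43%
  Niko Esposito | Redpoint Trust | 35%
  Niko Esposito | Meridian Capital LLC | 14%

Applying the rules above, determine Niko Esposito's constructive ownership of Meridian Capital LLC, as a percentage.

By spousal attribution (R1), Niko Esposito is treated as also owning Emil Esposito's interest in Redpoint Trust, giving 35% + 26% = 61%.
By spousal attribution (R1), Niko Esposito is treated as also owning Emil Esposito's interest in Fairlane Logistics SA, giving 75% + 25% = 100%.
Chain via Redpoint Trust (R2): 61% × 43% = 26.23% of Meridian Capital LLC.
Chain via Fairlane Logistics SA (R2): 100% × 24% = 24% of Meridian Capital LLC.
Direct interest in Meridian Capital LLC: 14%.
Aggregating (R3): 26.23% + 24% + 14% = 64.23%.

64.23%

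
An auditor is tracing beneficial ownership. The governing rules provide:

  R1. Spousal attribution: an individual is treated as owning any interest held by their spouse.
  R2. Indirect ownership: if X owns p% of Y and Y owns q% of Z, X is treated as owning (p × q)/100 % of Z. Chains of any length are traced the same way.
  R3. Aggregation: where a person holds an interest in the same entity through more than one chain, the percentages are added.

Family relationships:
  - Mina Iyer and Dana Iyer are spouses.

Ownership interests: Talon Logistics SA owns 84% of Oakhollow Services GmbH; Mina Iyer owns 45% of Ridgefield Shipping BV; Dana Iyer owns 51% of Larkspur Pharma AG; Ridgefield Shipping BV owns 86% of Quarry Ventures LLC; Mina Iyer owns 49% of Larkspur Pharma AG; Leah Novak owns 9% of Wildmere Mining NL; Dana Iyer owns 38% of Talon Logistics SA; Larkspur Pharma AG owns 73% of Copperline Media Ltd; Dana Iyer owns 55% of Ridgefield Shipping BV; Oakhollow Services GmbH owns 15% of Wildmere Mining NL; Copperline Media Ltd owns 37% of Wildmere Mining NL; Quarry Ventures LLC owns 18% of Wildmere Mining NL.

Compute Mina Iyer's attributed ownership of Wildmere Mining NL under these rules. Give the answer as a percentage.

By spousal attribution (R1), Mina Iyer is treated as also owning Dana Iyer's interest in Larkspur Pharma AG, giving 49% + 51% = 100%.
By spousal attribution (R1), Mina Iyer is treated as also owning Dana Iyer's interest in Ridgefield Shipping BV, giving 45% + 55% = 100%.
By spousal attribution (R1), Mina Iyer is treated as owning Dana Iyer's 38% interest in Talon Logistics SA.
Chain via Larkspur Pharma AG → Copperline Media Ltd (R2): 100% × 73% × 37% = 27.01% of Wildmere Mining NL.
Chain via Ridgefield Shipping BV → Quarry Ventures LLC (R2): 100% × 86% × 18% = 15.48% of Wildmere Mining NL.
Chain via Talon Logistics SA → Oakhollow Services GmbH (R2): 38% × 84% × 15% = 4.788% of Wildmere Mining NL.
Aggregating (R3): 27.01% + 15.48% + 4.788% = 47.278%.

47.278%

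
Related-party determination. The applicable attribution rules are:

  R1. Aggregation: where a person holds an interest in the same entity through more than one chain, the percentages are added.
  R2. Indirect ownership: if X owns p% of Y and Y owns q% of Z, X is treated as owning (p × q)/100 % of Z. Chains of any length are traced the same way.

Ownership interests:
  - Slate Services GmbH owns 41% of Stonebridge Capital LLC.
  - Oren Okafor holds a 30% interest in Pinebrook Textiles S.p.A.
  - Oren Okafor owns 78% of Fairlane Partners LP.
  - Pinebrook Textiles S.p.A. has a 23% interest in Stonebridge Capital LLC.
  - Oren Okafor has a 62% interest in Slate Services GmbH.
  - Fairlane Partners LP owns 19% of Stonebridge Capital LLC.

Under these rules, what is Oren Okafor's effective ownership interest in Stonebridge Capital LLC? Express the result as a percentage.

Chain via Slate Services GmbH (R2): 62% × 41% = 25.42% of Stonebridge Capital LLC.
Chain via Pinebrook Textiles S.p.A. (R2): 30% × 23% = 6.9% of Stonebridge Capital LLC.
Chain via Fairlane Partners LP (R2): 78% × 19% = 14.82% of Stonebridge Capital LLC.
Aggregating (R1): 25.42% + 6.9% + 14.82% = 47.14%.

47.14%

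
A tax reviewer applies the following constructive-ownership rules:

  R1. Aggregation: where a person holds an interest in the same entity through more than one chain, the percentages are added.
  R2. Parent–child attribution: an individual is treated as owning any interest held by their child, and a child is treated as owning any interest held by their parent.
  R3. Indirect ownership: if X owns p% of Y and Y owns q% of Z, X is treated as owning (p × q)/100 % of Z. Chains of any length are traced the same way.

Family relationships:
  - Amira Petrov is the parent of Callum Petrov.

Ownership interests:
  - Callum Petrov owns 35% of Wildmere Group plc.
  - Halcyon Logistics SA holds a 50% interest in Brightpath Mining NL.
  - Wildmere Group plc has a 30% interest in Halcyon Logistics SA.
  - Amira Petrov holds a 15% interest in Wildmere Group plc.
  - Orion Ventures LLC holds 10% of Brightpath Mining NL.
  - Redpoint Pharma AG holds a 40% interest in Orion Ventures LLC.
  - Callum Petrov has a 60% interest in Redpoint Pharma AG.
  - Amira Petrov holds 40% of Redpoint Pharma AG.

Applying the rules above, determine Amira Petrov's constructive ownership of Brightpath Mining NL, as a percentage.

11.5%

By parent–child attribution (R2), Amira Petrov is treated as also owning Callum Petrov's interest in Wildmere Group plc, giving 15% + 35% = 50%.
By parent–child attribution (R2), Amira Petrov is treated as also owning Callum Petrov's interest in Redpoint Pharma AG, giving 40% + 60% = 100%.
Chain via Wildmere Group plc → Halcyon Logistics SA (R3): 50% × 30% × 50% = 7.5% of Brightpath Mining NL.
Chain via Redpoint Pharma AG → Orion Ventures LLC (R3): 100% × 40% × 10% = 4% of Brightpath Mining NL.
Aggregating (R1): 7.5% + 4% = 11.5%.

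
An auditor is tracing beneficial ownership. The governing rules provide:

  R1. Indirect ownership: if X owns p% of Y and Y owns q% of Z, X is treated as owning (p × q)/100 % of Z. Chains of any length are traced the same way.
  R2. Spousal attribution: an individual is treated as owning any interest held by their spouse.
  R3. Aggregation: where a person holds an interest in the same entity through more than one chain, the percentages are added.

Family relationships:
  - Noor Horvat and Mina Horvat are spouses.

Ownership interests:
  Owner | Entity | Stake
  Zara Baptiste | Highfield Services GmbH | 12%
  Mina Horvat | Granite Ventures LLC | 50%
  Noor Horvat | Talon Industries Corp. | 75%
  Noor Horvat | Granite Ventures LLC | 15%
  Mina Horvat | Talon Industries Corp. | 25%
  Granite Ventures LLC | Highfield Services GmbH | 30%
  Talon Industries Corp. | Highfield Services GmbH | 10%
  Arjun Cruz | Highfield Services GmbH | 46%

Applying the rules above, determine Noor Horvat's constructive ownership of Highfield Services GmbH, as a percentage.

By spousal attribution (R2), Noor Horvat is treated as also owning Mina Horvat's interest in Granite Ventures LLC, giving 15% + 50% = 65%.
By spousal attribution (R2), Noor Horvat is treated as also owning Mina Horvat's interest in Talon Industries Corp, giving 75% + 25% = 100%.
Chain via Granite Ventures LLC (R1): 65% × 30% = 19.5% of Highfield Services GmbH.
Chain via Talon Industries Corp. (R1): 100% × 10% = 10% of Highfield Services GmbH.
Aggregating (R3): 19.5% + 10% = 29.5%.

29.5%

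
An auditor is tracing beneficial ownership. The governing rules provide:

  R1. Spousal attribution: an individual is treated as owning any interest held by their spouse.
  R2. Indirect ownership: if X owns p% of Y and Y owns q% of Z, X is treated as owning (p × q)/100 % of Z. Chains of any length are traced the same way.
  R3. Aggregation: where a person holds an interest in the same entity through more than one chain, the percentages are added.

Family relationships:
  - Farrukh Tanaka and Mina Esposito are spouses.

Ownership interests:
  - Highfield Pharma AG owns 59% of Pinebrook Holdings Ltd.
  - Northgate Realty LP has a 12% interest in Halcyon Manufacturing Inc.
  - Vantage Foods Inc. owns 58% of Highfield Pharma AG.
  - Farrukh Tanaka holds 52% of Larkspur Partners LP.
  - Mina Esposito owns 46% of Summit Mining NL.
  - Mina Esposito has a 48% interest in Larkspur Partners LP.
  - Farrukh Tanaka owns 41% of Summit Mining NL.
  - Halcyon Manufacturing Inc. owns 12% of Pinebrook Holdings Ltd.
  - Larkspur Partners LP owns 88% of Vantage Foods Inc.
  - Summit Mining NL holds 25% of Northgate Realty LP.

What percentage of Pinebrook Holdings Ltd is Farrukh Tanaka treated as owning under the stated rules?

30.4268%

By spousal attribution (R1), Farrukh Tanaka is treated as also owning Mina Esposito's interest in Larkspur Partners LP, giving 52% + 48% = 100%.
By spousal attribution (R1), Farrukh Tanaka is treated as also owning Mina Esposito's interest in Summit Mining NL, giving 41% + 46% = 87%.
Chain via Larkspur Partners LP → Vantage Foods Inc. → Highfield Pharma AG (R2): 100% × 88% × 58% × 59% = 30.1136% of Pinebrook Holdings Ltd.
Chain via Summit Mining NL → Northgate Realty LP → Halcyon Manufacturing Inc. (R2): 87% × 25% × 12% × 12% = 0.3132% of Pinebrook Holdings Ltd.
Aggregating (R3): 30.1136% + 0.3132% = 30.4268%.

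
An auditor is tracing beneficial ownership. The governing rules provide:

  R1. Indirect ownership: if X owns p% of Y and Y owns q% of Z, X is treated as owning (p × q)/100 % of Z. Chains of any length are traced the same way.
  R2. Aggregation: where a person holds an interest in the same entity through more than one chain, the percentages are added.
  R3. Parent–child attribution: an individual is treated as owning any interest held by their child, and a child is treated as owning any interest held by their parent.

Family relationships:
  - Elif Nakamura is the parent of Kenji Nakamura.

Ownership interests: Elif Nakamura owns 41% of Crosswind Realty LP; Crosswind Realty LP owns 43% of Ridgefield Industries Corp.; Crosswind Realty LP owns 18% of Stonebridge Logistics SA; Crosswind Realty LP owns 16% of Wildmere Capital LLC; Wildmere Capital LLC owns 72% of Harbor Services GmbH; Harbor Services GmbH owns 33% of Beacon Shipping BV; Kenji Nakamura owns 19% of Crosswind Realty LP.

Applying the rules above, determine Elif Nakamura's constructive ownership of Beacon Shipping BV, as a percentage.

By parent–child attribution (R3), Elif Nakamura is treated as also owning Kenji Nakamura's interest in Crosswind Realty LP, giving 41% + 19% = 60%.
Chain via Crosswind Realty LP → Wildmere Capital LLC → Harbor Services GmbH (R1): 60% × 16% × 72% × 33% = 2.28096% of Beacon Shipping BV.

2.28096%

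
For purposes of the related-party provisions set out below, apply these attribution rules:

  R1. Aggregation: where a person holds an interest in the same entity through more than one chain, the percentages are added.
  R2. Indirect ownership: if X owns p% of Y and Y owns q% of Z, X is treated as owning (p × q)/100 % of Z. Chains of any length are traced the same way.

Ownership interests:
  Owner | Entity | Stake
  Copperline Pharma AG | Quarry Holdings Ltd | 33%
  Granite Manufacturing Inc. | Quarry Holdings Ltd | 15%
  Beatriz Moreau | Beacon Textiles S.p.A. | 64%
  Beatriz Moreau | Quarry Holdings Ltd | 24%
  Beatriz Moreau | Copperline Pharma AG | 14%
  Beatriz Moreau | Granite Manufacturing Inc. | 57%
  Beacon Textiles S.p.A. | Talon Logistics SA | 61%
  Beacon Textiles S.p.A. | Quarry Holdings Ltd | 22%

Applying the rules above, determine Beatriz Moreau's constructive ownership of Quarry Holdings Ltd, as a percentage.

Chain via Beacon Textiles S.p.A. (R2): 64% × 22% = 14.08% of Quarry Holdings Ltd.
Chain via Copperline Pharma AG (R2): 14% × 33% = 4.62% of Quarry Holdings Ltd.
Chain via Granite Manufacturing Inc. (R2): 57% × 15% = 8.55% of Quarry Holdings Ltd.
Direct interest in Quarry Holdings Ltd: 24%.
Aggregating (R1): 14.08% + 4.62% + 8.55% + 24% = 51.25%.

51.25%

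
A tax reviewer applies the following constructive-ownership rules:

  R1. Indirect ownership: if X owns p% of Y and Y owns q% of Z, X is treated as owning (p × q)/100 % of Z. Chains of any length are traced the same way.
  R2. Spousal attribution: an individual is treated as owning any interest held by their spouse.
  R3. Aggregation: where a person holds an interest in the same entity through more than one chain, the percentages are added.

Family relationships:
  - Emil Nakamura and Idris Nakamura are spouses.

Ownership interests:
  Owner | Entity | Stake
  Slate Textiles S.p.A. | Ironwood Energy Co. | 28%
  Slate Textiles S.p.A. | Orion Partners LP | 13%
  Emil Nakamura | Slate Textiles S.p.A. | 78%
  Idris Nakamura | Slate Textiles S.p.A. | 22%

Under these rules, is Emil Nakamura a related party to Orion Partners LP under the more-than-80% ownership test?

No

By spousal attribution (R2), Emil Nakamura is treated as also owning Idris Nakamura's interest in Slate Textiles S.p.A, giving 78% + 22% = 100%.
Chain via Slate Textiles S.p.A. (R1): 100% × 13% = 13% of Orion Partners LP.
13% does not exceed the 80% threshold, so Emil is not a related party to Orion Partners LP.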